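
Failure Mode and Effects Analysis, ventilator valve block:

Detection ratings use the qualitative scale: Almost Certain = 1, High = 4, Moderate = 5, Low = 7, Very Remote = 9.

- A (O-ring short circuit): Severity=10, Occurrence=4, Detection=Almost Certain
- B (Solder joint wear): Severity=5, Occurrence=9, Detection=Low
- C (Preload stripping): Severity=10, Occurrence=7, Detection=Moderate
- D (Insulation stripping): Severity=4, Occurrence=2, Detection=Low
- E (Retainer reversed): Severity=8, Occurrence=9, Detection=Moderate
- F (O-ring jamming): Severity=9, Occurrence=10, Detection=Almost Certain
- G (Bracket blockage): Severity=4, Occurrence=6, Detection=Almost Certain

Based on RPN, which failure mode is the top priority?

E

RPN = Severity × Occurrence × Detection:
  A: 10 × 4 × 1 = 40
  B: 5 × 9 × 7 = 315
  C: 10 × 7 × 5 = 350
  D: 4 × 2 × 7 = 56
  E: 8 × 9 × 5 = 360
  F: 9 × 10 × 1 = 90
  G: 4 × 6 × 1 = 24
Highest RPN is 360 → E.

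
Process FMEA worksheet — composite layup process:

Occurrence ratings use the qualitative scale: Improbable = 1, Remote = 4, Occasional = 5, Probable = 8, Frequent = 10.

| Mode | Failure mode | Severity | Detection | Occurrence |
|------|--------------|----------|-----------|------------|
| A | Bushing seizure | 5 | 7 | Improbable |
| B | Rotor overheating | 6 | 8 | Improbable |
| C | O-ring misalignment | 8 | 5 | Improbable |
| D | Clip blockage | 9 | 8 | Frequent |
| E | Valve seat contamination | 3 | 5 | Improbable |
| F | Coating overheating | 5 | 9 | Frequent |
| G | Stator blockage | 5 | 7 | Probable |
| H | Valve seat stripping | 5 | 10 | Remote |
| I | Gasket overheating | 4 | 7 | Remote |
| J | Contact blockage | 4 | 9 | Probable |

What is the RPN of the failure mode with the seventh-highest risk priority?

48

RPN = Severity × Occurrence × Detection:
  A: 5 × 1 × 7 = 35
  B: 6 × 1 × 8 = 48
  C: 8 × 1 × 5 = 40
  D: 9 × 10 × 8 = 720
  E: 3 × 1 × 5 = 15
  F: 5 × 10 × 9 = 450
  G: 5 × 8 × 7 = 280
  H: 5 × 4 × 10 = 200
  I: 4 × 4 × 7 = 112
  J: 4 × 8 × 9 = 288
Sorted descending: 720, 450, 288, 280, 200, 112, 48, 40, 35, 15.
The seventh-highest RPN is 48 (B).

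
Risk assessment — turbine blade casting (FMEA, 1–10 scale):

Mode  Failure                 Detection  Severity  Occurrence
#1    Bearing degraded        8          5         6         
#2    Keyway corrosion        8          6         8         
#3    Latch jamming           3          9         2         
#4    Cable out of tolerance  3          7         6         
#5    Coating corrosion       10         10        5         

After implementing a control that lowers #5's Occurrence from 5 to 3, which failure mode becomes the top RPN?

RPN = Severity × Occurrence × Detection:
  #1: 5 × 6 × 8 = 240
  #2: 6 × 8 × 8 = 384
  #3: 9 × 2 × 3 = 54
  #4: 7 × 6 × 3 = 126
  #5: 10 × 5 × 10 = 500
After action: #5 → 10 × 3 × 10 = 300.
Revised RPNs: #2=384, #5=300, #1=240, #4=126, #3=54.
Highest is now #2 (384).

#2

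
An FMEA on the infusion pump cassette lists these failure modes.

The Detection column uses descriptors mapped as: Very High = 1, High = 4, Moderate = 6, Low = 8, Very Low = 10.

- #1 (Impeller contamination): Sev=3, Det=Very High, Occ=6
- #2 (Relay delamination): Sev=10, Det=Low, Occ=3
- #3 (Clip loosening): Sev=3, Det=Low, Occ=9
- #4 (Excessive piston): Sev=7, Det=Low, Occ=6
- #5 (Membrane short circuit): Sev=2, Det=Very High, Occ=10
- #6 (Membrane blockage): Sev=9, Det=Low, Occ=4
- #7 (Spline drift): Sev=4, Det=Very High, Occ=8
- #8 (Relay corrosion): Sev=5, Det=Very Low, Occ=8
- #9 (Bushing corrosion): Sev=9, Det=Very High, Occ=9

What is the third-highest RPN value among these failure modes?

RPN = Severity × Occurrence × Detection:
  #1: 3 × 6 × 1 = 18
  #2: 10 × 3 × 8 = 240
  #3: 3 × 9 × 8 = 216
  #4: 7 × 6 × 8 = 336
  #5: 2 × 10 × 1 = 20
  #6: 9 × 4 × 8 = 288
  #7: 4 × 8 × 1 = 32
  #8: 5 × 8 × 10 = 400
  #9: 9 × 9 × 1 = 81
Sorted descending: 400, 336, 288, 240, 216, 81, 32, 20, 18.
The third-highest RPN is 288 (#6).

288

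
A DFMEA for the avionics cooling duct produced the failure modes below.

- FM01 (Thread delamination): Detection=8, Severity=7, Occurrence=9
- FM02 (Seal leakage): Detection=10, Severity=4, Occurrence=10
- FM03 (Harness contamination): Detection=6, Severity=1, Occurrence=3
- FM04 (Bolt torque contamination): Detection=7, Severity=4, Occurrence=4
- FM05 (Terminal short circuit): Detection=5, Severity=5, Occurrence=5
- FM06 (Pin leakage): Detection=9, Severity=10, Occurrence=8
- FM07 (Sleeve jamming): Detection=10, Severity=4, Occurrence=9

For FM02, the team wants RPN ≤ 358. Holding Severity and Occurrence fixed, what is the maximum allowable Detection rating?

FM02: S=4, O=10, D=10 → current RPN = 400.
Fixed product = 40. Need 40 × D ≤ 358, so D ≤ 358/40 = 8.95.
Maximum integer Detection rating = 8 (gives RPN 320; D=9 would give 360 > 358).

8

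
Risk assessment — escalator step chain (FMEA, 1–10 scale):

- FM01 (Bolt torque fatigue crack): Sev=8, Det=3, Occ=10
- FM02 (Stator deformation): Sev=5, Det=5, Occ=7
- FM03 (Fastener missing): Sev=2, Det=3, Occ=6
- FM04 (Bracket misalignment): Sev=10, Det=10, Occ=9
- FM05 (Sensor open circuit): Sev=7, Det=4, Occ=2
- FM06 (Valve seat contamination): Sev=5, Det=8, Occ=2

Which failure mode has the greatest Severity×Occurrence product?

FM04

Criticality = Severity × Occurrence:
  FM01: 8 × 10 = 80
  FM02: 5 × 7 = 35
  FM03: 2 × 6 = 12
  FM04: 10 × 9 = 90
  FM05: 7 × 2 = 14
  FM06: 5 × 2 = 10
Highest criticality is 90 → FM04.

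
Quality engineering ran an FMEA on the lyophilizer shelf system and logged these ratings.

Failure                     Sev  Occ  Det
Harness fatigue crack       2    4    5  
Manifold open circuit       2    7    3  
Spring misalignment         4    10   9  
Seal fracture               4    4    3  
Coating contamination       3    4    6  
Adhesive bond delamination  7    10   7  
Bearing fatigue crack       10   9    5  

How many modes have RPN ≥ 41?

6

RPN = Severity × Occurrence × Detection:
  Harness fatigue crack: 2 × 4 × 5 = 40
  Manifold open circuit: 2 × 7 × 3 = 42
  Spring misalignment: 4 × 10 × 9 = 360
  Seal fracture: 4 × 4 × 3 = 48
  Coating contamination: 3 × 4 × 6 = 72
  Adhesive bond delamination: 7 × 10 × 7 = 490
  Bearing fatigue crack: 10 × 9 × 5 = 450
Modes with RPN ≥ 41: Manifold open circuit (42), Spring misalignment (360), Seal fracture (48), Coating contamination (72), Adhesive bond delamination (490), Bearing fatigue crack (450) → 6.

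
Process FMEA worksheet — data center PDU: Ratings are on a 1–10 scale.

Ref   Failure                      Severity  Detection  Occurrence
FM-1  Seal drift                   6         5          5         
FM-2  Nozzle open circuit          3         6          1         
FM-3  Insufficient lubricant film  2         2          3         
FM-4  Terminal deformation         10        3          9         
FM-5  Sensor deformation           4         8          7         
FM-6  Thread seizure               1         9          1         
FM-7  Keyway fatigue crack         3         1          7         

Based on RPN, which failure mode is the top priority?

RPN = Severity × Occurrence × Detection:
  FM-1: 6 × 5 × 5 = 150
  FM-2: 3 × 1 × 6 = 18
  FM-3: 2 × 3 × 2 = 12
  FM-4: 10 × 9 × 3 = 270
  FM-5: 4 × 7 × 8 = 224
  FM-6: 1 × 1 × 9 = 9
  FM-7: 3 × 7 × 1 = 21
Highest RPN is 270 → FM-4.

FM-4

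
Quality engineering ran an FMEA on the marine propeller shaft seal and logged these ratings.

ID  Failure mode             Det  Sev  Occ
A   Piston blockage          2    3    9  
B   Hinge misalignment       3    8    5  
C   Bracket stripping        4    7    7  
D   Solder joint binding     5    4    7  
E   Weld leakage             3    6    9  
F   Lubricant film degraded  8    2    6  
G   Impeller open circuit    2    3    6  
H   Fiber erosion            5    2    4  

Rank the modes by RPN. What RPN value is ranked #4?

120

RPN = Severity × Occurrence × Detection:
  A: 3 × 9 × 2 = 54
  B: 8 × 5 × 3 = 120
  C: 7 × 7 × 4 = 196
  D: 4 × 7 × 5 = 140
  E: 6 × 9 × 3 = 162
  F: 2 × 6 × 8 = 96
  G: 3 × 6 × 2 = 36
  H: 2 × 4 × 5 = 40
Sorted descending: 196, 162, 140, 120, 96, 54, 40, 36.
The fourth-highest RPN is 120 (B).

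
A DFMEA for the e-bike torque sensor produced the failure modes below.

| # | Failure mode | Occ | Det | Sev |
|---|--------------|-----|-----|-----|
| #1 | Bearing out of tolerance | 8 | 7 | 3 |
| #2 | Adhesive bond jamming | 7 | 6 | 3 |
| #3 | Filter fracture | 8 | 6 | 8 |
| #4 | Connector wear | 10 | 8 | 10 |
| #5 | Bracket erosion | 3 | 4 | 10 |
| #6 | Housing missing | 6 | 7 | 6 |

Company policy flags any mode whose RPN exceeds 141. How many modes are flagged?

4

RPN = Severity × Occurrence × Detection:
  #1: 3 × 8 × 7 = 168
  #2: 3 × 7 × 6 = 126
  #3: 8 × 8 × 6 = 384
  #4: 10 × 10 × 8 = 800
  #5: 10 × 3 × 4 = 120
  #6: 6 × 6 × 7 = 252
Modes with RPN > 141: #1 (168), #3 (384), #4 (800), #6 (252) → 4.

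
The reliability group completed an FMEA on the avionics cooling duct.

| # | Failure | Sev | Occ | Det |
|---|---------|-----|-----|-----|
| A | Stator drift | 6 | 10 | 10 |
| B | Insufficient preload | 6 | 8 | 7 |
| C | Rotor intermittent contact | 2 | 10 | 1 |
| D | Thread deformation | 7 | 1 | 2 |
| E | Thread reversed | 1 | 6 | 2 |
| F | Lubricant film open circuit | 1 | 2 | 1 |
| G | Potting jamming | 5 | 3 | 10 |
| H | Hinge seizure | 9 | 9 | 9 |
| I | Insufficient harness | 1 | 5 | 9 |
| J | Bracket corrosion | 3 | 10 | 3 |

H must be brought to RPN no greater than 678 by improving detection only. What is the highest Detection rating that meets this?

H: S=9, O=9, D=9 → current RPN = 729.
Fixed product = 81. Need 81 × D ≤ 678, so D ≤ 678/81 = 8.37.
Maximum integer Detection rating = 8 (gives RPN 648; D=9 would give 729 > 678).

8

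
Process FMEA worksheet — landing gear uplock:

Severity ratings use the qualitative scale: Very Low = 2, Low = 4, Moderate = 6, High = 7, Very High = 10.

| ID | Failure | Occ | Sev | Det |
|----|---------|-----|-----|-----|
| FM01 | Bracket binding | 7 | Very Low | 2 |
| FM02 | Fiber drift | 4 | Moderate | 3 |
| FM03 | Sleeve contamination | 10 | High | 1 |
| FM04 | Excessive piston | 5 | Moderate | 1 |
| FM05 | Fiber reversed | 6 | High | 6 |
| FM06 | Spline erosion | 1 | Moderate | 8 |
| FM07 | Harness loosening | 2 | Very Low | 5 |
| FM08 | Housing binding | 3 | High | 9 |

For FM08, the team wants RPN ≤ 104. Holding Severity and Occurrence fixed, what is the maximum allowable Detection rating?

4

FM08: S=7, O=3, D=9 → current RPN = 189.
Fixed product = 21. Need 21 × D ≤ 104, so D ≤ 104/21 = 4.95.
Maximum integer Detection rating = 4 (gives RPN 84; D=5 would give 105 > 104).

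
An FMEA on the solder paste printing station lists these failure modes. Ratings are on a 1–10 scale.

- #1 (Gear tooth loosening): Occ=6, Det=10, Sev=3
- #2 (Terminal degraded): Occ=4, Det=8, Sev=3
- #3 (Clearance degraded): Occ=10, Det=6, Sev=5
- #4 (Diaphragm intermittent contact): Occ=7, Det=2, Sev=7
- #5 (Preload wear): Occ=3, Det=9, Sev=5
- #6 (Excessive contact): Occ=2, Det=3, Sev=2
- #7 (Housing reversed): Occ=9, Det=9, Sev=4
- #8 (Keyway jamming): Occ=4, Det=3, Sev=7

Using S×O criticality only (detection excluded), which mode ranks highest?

Criticality = Severity × Occurrence:
  #1: 3 × 6 = 18
  #2: 3 × 4 = 12
  #3: 5 × 10 = 50
  #4: 7 × 7 = 49
  #5: 5 × 3 = 15
  #6: 2 × 2 = 4
  #7: 4 × 9 = 36
  #8: 7 × 4 = 28
Highest criticality is 50 → #3.

#3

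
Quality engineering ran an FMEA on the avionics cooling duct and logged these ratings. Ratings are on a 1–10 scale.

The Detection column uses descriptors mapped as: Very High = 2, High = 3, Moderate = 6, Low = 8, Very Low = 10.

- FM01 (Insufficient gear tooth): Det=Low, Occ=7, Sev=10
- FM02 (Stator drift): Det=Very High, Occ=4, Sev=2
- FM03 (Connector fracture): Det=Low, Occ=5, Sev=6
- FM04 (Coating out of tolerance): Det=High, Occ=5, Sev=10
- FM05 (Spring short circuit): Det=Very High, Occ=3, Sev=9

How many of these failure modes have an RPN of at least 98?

RPN = Severity × Occurrence × Detection:
  FM01: 10 × 7 × 8 = 560
  FM02: 2 × 4 × 2 = 16
  FM03: 6 × 5 × 8 = 240
  FM04: 10 × 5 × 3 = 150
  FM05: 9 × 3 × 2 = 54
Modes with RPN ≥ 98: FM01 (560), FM03 (240), FM04 (150) → 3.

3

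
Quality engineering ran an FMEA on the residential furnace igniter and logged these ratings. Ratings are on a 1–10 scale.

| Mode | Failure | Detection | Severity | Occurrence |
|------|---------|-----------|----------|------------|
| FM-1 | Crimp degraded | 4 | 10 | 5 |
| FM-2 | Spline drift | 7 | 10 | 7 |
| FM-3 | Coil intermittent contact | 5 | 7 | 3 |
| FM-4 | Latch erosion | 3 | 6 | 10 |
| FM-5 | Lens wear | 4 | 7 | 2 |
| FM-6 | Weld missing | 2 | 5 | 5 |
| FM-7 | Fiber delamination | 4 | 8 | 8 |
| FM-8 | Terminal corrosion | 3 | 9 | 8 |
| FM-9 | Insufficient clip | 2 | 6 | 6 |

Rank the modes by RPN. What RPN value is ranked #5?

180

RPN = Severity × Occurrence × Detection:
  FM-1: 10 × 5 × 4 = 200
  FM-2: 10 × 7 × 7 = 490
  FM-3: 7 × 3 × 5 = 105
  FM-4: 6 × 10 × 3 = 180
  FM-5: 7 × 2 × 4 = 56
  FM-6: 5 × 5 × 2 = 50
  FM-7: 8 × 8 × 4 = 256
  FM-8: 9 × 8 × 3 = 216
  FM-9: 6 × 6 × 2 = 72
Sorted descending: 490, 256, 216, 200, 180, 105, 72, 56, 50.
The fifth-highest RPN is 180 (FM-4).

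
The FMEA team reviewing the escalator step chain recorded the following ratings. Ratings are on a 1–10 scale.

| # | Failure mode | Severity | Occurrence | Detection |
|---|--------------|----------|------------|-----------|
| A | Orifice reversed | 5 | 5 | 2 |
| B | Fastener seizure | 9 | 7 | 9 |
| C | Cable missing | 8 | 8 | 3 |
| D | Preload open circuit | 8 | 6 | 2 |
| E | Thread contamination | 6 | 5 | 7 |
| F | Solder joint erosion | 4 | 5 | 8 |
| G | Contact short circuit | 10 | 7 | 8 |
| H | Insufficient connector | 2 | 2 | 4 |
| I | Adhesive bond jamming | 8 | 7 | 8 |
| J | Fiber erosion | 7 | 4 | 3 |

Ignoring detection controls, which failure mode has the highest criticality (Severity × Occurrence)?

G

Criticality = Severity × Occurrence:
  A: 5 × 5 = 25
  B: 9 × 7 = 63
  C: 8 × 8 = 64
  D: 8 × 6 = 48
  E: 6 × 5 = 30
  F: 4 × 5 = 20
  G: 10 × 7 = 70
  H: 2 × 2 = 4
  I: 8 × 7 = 56
  J: 7 × 4 = 28
Highest criticality is 70 → G.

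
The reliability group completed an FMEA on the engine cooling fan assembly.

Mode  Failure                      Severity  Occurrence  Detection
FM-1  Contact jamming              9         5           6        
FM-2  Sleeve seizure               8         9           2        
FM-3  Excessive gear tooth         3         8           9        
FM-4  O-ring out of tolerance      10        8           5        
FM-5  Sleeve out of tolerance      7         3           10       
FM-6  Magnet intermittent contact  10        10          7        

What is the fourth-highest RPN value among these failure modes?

216

RPN = Severity × Occurrence × Detection:
  FM-1: 9 × 5 × 6 = 270
  FM-2: 8 × 9 × 2 = 144
  FM-3: 3 × 8 × 9 = 216
  FM-4: 10 × 8 × 5 = 400
  FM-5: 7 × 3 × 10 = 210
  FM-6: 10 × 10 × 7 = 700
Sorted descending: 700, 400, 270, 216, 210, 144.
The fourth-highest RPN is 216 (FM-3).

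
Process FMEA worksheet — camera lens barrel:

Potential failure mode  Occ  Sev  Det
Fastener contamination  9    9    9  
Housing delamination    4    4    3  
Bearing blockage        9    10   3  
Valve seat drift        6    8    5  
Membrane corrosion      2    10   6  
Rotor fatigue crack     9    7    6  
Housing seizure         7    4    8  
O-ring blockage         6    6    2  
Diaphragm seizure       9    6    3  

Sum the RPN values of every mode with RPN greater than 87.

RPN = Severity × Occurrence × Detection:
  Fastener contamination: 9 × 9 × 9 = 729
  Housing delamination: 4 × 4 × 3 = 48
  Bearing blockage: 10 × 9 × 3 = 270
  Valve seat drift: 8 × 6 × 5 = 240
  Membrane corrosion: 10 × 2 × 6 = 120
  Rotor fatigue crack: 7 × 9 × 6 = 378
  Housing seizure: 4 × 7 × 8 = 224
  O-ring blockage: 6 × 6 × 2 = 72
  Diaphragm seizure: 6 × 9 × 3 = 162
RPN > 87: Fastener contamination (729), Bearing blockage (270), Valve seat drift (240), Membrane corrosion (120), Rotor fatigue crack (378), Housing seizure (224), Diaphragm seizure (162).
Sum: 729 + 270 + 240 + 120 + 378 + 224 + 162 = 2123.

2123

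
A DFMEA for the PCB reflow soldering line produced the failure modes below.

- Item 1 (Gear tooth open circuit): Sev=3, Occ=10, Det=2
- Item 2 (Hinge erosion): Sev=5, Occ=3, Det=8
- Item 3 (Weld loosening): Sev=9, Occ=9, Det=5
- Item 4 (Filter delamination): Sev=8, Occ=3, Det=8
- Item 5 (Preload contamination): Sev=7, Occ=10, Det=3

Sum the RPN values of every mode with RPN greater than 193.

615

RPN = Severity × Occurrence × Detection:
  Item 1: 3 × 10 × 2 = 60
  Item 2: 5 × 3 × 8 = 120
  Item 3: 9 × 9 × 5 = 405
  Item 4: 8 × 3 × 8 = 192
  Item 5: 7 × 10 × 3 = 210
RPN > 193: Item 3 (405), Item 5 (210).
Sum: 405 + 210 = 615.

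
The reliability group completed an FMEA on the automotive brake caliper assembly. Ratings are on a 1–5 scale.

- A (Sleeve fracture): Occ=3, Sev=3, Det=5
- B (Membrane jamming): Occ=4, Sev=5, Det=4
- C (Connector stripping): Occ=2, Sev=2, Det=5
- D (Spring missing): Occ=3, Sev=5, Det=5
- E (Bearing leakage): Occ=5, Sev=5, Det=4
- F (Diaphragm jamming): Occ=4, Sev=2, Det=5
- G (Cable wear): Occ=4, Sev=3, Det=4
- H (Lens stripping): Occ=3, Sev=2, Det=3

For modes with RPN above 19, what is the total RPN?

408

RPN = Severity × Occurrence × Detection:
  A: 3 × 3 × 5 = 45
  B: 5 × 4 × 4 = 80
  C: 2 × 2 × 5 = 20
  D: 5 × 3 × 5 = 75
  E: 5 × 5 × 4 = 100
  F: 2 × 4 × 5 = 40
  G: 3 × 4 × 4 = 48
  H: 2 × 3 × 3 = 18
RPN > 19: A (45), B (80), C (20), D (75), E (100), F (40), G (48).
Sum: 45 + 80 + 20 + 75 + 100 + 40 + 48 = 408.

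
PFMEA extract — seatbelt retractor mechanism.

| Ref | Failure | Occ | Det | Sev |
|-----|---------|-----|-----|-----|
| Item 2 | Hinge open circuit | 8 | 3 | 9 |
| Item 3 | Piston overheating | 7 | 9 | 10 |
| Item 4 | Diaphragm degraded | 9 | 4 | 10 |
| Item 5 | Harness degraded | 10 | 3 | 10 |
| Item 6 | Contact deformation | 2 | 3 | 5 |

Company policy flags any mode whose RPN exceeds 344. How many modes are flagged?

2

RPN = Severity × Occurrence × Detection:
  Item 2: 9 × 8 × 3 = 216
  Item 3: 10 × 7 × 9 = 630
  Item 4: 10 × 9 × 4 = 360
  Item 5: 10 × 10 × 3 = 300
  Item 6: 5 × 2 × 3 = 30
Modes with RPN > 344: Item 3 (630), Item 4 (360) → 2.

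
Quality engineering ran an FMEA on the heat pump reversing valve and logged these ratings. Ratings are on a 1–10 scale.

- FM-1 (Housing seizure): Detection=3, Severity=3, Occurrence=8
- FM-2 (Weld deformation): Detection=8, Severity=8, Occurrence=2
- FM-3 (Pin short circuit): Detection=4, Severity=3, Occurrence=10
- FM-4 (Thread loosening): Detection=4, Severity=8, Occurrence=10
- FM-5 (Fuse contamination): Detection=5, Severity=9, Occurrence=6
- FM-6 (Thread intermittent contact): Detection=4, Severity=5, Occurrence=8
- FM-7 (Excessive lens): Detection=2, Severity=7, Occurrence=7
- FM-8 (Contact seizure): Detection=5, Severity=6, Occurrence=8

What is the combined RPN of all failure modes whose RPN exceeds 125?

1118

RPN = Severity × Occurrence × Detection:
  FM-1: 3 × 8 × 3 = 72
  FM-2: 8 × 2 × 8 = 128
  FM-3: 3 × 10 × 4 = 120
  FM-4: 8 × 10 × 4 = 320
  FM-5: 9 × 6 × 5 = 270
  FM-6: 5 × 8 × 4 = 160
  FM-7: 7 × 7 × 2 = 98
  FM-8: 6 × 8 × 5 = 240
RPN > 125: FM-2 (128), FM-4 (320), FM-5 (270), FM-6 (160), FM-8 (240).
Sum: 128 + 320 + 270 + 160 + 240 = 1118.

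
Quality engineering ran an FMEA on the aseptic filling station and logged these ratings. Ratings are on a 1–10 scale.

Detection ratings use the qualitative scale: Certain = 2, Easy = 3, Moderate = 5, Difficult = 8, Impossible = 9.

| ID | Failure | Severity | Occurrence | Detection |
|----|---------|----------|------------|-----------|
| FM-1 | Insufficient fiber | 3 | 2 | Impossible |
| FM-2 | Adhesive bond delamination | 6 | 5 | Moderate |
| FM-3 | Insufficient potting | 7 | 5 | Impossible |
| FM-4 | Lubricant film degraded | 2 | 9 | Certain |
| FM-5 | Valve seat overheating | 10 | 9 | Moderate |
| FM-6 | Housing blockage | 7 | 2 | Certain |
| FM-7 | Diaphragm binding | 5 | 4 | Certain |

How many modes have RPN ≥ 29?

6

RPN = Severity × Occurrence × Detection:
  FM-1: 3 × 2 × 9 = 54
  FM-2: 6 × 5 × 5 = 150
  FM-3: 7 × 5 × 9 = 315
  FM-4: 2 × 9 × 2 = 36
  FM-5: 10 × 9 × 5 = 450
  FM-6: 7 × 2 × 2 = 28
  FM-7: 5 × 4 × 2 = 40
Modes with RPN ≥ 29: FM-1 (54), FM-2 (150), FM-3 (315), FM-4 (36), FM-5 (450), FM-7 (40) → 6.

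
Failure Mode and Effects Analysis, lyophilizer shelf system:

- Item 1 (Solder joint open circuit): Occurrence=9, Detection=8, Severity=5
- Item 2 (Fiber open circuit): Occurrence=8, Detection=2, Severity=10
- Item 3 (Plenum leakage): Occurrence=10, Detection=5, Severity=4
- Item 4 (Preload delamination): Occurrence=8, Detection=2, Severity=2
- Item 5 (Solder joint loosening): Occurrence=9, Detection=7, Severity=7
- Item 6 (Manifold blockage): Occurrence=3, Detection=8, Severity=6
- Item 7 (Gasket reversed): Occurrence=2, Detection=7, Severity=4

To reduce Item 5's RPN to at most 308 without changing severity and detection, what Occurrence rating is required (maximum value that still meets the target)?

6

Item 5: S=7, O=9, D=7 → current RPN = 441.
Fixed product = 49. Need 49 × O ≤ 308, so O ≤ 308/49 = 6.29.
Maximum integer Occurrence rating = 6 (gives RPN 294; O=7 would give 343 > 308).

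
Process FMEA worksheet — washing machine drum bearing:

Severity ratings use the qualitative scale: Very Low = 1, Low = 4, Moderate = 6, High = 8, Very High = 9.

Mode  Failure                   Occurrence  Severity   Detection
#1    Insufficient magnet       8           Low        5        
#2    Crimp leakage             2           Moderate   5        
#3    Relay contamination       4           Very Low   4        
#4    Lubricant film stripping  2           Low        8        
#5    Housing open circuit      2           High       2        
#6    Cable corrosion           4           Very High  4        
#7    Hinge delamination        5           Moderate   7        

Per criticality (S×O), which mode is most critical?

#6

Criticality = Severity × Occurrence:
  #1: 4 × 8 = 32
  #2: 6 × 2 = 12
  #3: 1 × 4 = 4
  #4: 4 × 2 = 8
  #5: 8 × 2 = 16
  #6: 9 × 4 = 36
  #7: 6 × 5 = 30
Highest criticality is 36 → #6.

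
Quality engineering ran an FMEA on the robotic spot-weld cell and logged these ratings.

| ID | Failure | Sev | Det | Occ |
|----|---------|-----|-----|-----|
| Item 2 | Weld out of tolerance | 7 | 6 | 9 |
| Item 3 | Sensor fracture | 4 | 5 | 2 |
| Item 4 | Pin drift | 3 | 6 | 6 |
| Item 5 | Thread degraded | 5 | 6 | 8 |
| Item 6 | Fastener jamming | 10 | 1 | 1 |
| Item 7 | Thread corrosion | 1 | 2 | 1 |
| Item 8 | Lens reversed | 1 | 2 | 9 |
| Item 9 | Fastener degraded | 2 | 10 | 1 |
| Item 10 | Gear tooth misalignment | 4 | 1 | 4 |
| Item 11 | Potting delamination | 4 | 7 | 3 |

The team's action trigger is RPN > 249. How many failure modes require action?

1

RPN = Severity × Occurrence × Detection:
  Item 2: 7 × 9 × 6 = 378
  Item 3: 4 × 2 × 5 = 40
  Item 4: 3 × 6 × 6 = 108
  Item 5: 5 × 8 × 6 = 240
  Item 6: 10 × 1 × 1 = 10
  Item 7: 1 × 1 × 2 = 2
  Item 8: 1 × 9 × 2 = 18
  Item 9: 2 × 1 × 10 = 20
  Item 10: 4 × 4 × 1 = 16
  Item 11: 4 × 3 × 7 = 84
Modes with RPN > 249: Item 2 (378) → 1.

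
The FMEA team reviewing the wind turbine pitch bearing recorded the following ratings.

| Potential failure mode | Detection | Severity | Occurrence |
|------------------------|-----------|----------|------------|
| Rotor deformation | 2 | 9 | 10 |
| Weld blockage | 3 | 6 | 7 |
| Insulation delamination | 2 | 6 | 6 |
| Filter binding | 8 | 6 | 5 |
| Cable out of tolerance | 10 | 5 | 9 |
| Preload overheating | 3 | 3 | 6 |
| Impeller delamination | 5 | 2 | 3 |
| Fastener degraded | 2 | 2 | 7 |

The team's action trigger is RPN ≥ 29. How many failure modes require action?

RPN = Severity × Occurrence × Detection:
  Rotor deformation: 9 × 10 × 2 = 180
  Weld blockage: 6 × 7 × 3 = 126
  Insulation delamination: 6 × 6 × 2 = 72
  Filter binding: 6 × 5 × 8 = 240
  Cable out of tolerance: 5 × 9 × 10 = 450
  Preload overheating: 3 × 6 × 3 = 54
  Impeller delamination: 2 × 3 × 5 = 30
  Fastener degraded: 2 × 7 × 2 = 28
Modes with RPN ≥ 29: Rotor deformation (180), Weld blockage (126), Insulation delamination (72), Filter binding (240), Cable out of tolerance (450), Preload overheating (54), Impeller delamination (30) → 7.

7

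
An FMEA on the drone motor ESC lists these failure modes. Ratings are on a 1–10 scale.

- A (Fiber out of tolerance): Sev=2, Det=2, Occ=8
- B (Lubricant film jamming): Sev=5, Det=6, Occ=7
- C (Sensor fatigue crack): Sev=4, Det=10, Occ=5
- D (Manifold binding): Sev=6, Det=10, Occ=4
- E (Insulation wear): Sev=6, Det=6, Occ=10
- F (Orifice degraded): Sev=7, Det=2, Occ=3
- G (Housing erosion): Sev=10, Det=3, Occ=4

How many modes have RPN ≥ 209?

RPN = Severity × Occurrence × Detection:
  A: 2 × 8 × 2 = 32
  B: 5 × 7 × 6 = 210
  C: 4 × 5 × 10 = 200
  D: 6 × 4 × 10 = 240
  E: 6 × 10 × 6 = 360
  F: 7 × 3 × 2 = 42
  G: 10 × 4 × 3 = 120
Modes with RPN ≥ 209: B (210), D (240), E (360) → 3.

3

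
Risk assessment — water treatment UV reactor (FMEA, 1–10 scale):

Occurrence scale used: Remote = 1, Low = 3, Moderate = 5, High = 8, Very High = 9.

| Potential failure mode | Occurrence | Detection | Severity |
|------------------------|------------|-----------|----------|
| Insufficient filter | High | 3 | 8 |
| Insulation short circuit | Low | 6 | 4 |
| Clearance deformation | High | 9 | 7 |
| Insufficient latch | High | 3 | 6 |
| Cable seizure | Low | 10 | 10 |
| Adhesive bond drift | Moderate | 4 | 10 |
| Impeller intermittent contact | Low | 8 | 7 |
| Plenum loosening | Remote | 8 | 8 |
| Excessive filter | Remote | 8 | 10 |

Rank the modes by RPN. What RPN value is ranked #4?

RPN = Severity × Occurrence × Detection:
  Insufficient filter: 8 × 8 × 3 = 192
  Insulation short circuit: 4 × 3 × 6 = 72
  Clearance deformation: 7 × 8 × 9 = 504
  Insufficient latch: 6 × 8 × 3 = 144
  Cable seizure: 10 × 3 × 10 = 300
  Adhesive bond drift: 10 × 5 × 4 = 200
  Impeller intermittent contact: 7 × 3 × 8 = 168
  Plenum loosening: 8 × 1 × 8 = 64
  Excessive filter: 10 × 1 × 8 = 80
Sorted descending: 504, 300, 200, 192, 168, 144, 80, 72, 64.
The fourth-highest RPN is 192 (Insufficient filter).

192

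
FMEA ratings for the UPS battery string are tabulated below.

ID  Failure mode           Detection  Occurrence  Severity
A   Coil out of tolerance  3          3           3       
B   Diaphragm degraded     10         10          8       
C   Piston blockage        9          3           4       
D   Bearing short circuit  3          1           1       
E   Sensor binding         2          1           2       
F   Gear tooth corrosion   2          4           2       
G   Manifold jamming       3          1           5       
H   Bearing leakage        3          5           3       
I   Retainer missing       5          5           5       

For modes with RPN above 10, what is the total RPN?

RPN = Severity × Occurrence × Detection:
  A: 3 × 3 × 3 = 27
  B: 8 × 10 × 10 = 800
  C: 4 × 3 × 9 = 108
  D: 1 × 1 × 3 = 3
  E: 2 × 1 × 2 = 4
  F: 2 × 4 × 2 = 16
  G: 5 × 1 × 3 = 15
  H: 3 × 5 × 3 = 45
  I: 5 × 5 × 5 = 125
RPN > 10: A (27), B (800), C (108), F (16), G (15), H (45), I (125).
Sum: 27 + 800 + 108 + 16 + 15 + 45 + 125 = 1136.

1136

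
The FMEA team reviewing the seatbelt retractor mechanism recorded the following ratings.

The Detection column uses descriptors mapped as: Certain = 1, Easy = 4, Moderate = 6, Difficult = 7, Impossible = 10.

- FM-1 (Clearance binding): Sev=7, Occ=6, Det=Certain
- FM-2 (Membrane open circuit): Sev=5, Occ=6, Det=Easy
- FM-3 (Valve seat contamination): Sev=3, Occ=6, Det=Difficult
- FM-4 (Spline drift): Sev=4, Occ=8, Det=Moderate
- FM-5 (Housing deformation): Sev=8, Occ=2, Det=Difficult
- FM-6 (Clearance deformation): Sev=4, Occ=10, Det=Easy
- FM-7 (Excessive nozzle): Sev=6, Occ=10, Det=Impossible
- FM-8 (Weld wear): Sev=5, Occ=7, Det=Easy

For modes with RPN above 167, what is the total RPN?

792

RPN = Severity × Occurrence × Detection:
  FM-1: 7 × 6 × 1 = 42
  FM-2: 5 × 6 × 4 = 120
  FM-3: 3 × 6 × 7 = 126
  FM-4: 4 × 8 × 6 = 192
  FM-5: 8 × 2 × 7 = 112
  FM-6: 4 × 10 × 4 = 160
  FM-7: 6 × 10 × 10 = 600
  FM-8: 5 × 7 × 4 = 140
RPN > 167: FM-4 (192), FM-7 (600).
Sum: 192 + 600 = 792.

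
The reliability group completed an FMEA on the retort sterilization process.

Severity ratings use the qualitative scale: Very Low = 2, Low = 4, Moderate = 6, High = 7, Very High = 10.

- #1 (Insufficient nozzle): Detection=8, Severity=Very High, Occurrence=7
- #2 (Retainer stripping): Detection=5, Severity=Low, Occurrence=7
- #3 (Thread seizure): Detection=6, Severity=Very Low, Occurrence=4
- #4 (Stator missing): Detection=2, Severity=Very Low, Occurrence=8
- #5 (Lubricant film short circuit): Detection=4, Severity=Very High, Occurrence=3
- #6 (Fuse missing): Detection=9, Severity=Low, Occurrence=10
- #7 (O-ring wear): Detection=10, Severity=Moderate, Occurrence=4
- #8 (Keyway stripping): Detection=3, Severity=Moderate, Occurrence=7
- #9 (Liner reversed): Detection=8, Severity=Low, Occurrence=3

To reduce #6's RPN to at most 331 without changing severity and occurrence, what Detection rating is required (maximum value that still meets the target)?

#6: S=4, O=10, D=9 → current RPN = 360.
Fixed product = 40. Need 40 × D ≤ 331, so D ≤ 331/40 = 8.28.
Maximum integer Detection rating = 8 (gives RPN 320; D=9 would give 360 > 331).

8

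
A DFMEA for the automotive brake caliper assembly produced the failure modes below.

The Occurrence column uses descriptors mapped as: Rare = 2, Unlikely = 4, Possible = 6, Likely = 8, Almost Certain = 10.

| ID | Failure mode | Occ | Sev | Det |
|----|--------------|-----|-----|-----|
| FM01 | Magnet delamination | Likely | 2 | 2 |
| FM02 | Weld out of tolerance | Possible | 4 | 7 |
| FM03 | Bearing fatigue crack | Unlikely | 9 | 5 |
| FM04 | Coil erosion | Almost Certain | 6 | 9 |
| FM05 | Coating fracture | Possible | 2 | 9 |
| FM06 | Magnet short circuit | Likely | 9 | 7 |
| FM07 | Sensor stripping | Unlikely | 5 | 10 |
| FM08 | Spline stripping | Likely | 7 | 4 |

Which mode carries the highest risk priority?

FM04

RPN = Severity × Occurrence × Detection:
  FM01: 2 × 8 × 2 = 32
  FM02: 4 × 6 × 7 = 168
  FM03: 9 × 4 × 5 = 180
  FM04: 6 × 10 × 9 = 540
  FM05: 2 × 6 × 9 = 108
  FM06: 9 × 8 × 7 = 504
  FM07: 5 × 4 × 10 = 200
  FM08: 7 × 8 × 4 = 224
Highest RPN is 540 → FM04.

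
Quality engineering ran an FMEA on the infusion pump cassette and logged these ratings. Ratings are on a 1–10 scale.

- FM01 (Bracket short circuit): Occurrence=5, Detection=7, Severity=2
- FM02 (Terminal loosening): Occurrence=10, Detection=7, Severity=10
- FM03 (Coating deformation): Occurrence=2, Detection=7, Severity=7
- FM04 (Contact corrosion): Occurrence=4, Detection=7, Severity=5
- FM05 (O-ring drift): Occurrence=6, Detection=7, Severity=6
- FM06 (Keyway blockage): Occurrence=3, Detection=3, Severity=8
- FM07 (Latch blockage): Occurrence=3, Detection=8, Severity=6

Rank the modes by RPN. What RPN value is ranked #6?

72

RPN = Severity × Occurrence × Detection:
  FM01: 2 × 5 × 7 = 70
  FM02: 10 × 10 × 7 = 700
  FM03: 7 × 2 × 7 = 98
  FM04: 5 × 4 × 7 = 140
  FM05: 6 × 6 × 7 = 252
  FM06: 8 × 3 × 3 = 72
  FM07: 6 × 3 × 8 = 144
Sorted descending: 700, 252, 144, 140, 98, 72, 70.
The sixth-highest RPN is 72 (FM06).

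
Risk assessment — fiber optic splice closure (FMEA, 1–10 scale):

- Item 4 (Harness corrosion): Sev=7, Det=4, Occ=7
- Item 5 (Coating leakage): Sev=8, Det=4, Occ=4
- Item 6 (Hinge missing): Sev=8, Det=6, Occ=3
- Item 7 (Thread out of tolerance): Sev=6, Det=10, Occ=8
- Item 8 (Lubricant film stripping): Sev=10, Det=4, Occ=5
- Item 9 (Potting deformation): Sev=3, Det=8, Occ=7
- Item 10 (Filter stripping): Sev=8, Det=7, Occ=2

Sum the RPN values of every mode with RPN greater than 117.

1316

RPN = Severity × Occurrence × Detection:
  Item 4: 7 × 7 × 4 = 196
  Item 5: 8 × 4 × 4 = 128
  Item 6: 8 × 3 × 6 = 144
  Item 7: 6 × 8 × 10 = 480
  Item 8: 10 × 5 × 4 = 200
  Item 9: 3 × 7 × 8 = 168
  Item 10: 8 × 2 × 7 = 112
RPN > 117: Item 4 (196), Item 5 (128), Item 6 (144), Item 7 (480), Item 8 (200), Item 9 (168).
Sum: 196 + 128 + 144 + 480 + 200 + 168 = 1316.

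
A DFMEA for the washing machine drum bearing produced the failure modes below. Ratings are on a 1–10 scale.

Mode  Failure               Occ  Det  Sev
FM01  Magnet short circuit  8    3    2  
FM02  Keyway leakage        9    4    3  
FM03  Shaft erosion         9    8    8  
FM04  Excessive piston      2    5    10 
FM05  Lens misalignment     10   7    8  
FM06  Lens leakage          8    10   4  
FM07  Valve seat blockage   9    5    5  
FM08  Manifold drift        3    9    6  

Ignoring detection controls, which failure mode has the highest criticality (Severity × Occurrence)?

FM05

Criticality = Severity × Occurrence:
  FM01: 2 × 8 = 16
  FM02: 3 × 9 = 27
  FM03: 8 × 9 = 72
  FM04: 10 × 2 = 20
  FM05: 8 × 10 = 80
  FM06: 4 × 8 = 32
  FM07: 5 × 9 = 45
  FM08: 6 × 3 = 18
Highest criticality is 80 → FM05.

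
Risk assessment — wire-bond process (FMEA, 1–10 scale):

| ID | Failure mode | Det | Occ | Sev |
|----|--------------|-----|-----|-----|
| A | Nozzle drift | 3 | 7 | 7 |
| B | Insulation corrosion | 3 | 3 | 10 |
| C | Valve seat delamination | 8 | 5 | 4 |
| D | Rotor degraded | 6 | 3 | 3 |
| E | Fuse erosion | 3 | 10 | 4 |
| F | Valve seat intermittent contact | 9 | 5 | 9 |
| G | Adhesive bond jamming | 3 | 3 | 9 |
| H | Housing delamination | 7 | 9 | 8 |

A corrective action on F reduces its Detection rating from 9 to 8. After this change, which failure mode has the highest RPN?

H

RPN = Severity × Occurrence × Detection:
  A: 7 × 7 × 3 = 147
  B: 10 × 3 × 3 = 90
  C: 4 × 5 × 8 = 160
  D: 3 × 3 × 6 = 54
  E: 4 × 10 × 3 = 120
  F: 9 × 5 × 9 = 405
  G: 9 × 3 × 3 = 81
  H: 8 × 9 × 7 = 504
After action: F → 9 × 5 × 8 = 360.
Revised RPNs: H=504, F=360, C=160, A=147, E=120, B=90, G=81, D=54.
Highest is now H (504).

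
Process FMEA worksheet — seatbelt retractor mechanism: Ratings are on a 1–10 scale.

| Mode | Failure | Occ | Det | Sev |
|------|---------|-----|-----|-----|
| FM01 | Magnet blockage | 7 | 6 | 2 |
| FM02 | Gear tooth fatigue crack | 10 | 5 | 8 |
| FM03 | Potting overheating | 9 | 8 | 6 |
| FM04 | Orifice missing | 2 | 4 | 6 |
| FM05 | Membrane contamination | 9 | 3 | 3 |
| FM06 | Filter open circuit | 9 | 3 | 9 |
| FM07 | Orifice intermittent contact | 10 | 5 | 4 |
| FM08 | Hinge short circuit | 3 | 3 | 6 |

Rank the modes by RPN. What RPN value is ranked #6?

81

RPN = Severity × Occurrence × Detection:
  FM01: 2 × 7 × 6 = 84
  FM02: 8 × 10 × 5 = 400
  FM03: 6 × 9 × 8 = 432
  FM04: 6 × 2 × 4 = 48
  FM05: 3 × 9 × 3 = 81
  FM06: 9 × 9 × 3 = 243
  FM07: 4 × 10 × 5 = 200
  FM08: 6 × 3 × 3 = 54
Sorted descending: 432, 400, 243, 200, 84, 81, 54, 48.
The sixth-highest RPN is 81 (FM05).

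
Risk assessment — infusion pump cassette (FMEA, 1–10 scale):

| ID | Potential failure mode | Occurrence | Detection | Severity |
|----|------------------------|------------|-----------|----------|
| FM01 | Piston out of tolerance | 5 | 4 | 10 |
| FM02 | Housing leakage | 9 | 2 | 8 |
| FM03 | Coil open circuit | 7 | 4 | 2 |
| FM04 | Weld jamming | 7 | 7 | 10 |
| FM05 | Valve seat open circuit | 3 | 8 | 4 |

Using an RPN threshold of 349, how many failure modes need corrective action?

1

RPN = Severity × Occurrence × Detection:
  FM01: 10 × 5 × 4 = 200
  FM02: 8 × 9 × 2 = 144
  FM03: 2 × 7 × 4 = 56
  FM04: 10 × 7 × 7 = 490
  FM05: 4 × 3 × 8 = 96
Modes with RPN ≥ 349: FM04 (490) → 1.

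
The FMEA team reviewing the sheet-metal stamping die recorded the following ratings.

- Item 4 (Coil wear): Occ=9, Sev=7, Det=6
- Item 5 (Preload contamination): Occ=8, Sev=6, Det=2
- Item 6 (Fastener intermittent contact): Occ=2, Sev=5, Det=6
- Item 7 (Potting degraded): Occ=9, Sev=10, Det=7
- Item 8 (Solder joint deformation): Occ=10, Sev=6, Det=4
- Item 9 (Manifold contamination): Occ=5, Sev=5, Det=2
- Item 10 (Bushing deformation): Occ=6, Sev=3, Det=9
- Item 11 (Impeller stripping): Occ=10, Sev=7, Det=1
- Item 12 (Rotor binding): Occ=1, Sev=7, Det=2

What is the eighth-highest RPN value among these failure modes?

50

RPN = Severity × Occurrence × Detection:
  Item 4: 7 × 9 × 6 = 378
  Item 5: 6 × 8 × 2 = 96
  Item 6: 5 × 2 × 6 = 60
  Item 7: 10 × 9 × 7 = 630
  Item 8: 6 × 10 × 4 = 240
  Item 9: 5 × 5 × 2 = 50
  Item 10: 3 × 6 × 9 = 162
  Item 11: 7 × 10 × 1 = 70
  Item 12: 7 × 1 × 2 = 14
Sorted descending: 630, 378, 240, 162, 96, 70, 60, 50, 14.
The eighth-highest RPN is 50 (Item 9).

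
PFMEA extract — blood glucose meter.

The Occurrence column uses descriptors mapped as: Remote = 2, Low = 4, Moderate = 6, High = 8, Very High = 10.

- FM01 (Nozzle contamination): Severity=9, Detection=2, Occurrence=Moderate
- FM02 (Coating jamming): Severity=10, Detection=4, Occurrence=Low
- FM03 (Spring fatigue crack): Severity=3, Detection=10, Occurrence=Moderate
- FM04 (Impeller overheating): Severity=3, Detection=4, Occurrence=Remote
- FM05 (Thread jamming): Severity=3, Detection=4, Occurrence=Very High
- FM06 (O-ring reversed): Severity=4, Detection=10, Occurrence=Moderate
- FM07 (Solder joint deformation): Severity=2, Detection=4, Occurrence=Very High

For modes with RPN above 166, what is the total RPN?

420

RPN = Severity × Occurrence × Detection:
  FM01: 9 × 6 × 2 = 108
  FM02: 10 × 4 × 4 = 160
  FM03: 3 × 6 × 10 = 180
  FM04: 3 × 2 × 4 = 24
  FM05: 3 × 10 × 4 = 120
  FM06: 4 × 6 × 10 = 240
  FM07: 2 × 10 × 4 = 80
RPN > 166: FM03 (180), FM06 (240).
Sum: 180 + 240 = 420.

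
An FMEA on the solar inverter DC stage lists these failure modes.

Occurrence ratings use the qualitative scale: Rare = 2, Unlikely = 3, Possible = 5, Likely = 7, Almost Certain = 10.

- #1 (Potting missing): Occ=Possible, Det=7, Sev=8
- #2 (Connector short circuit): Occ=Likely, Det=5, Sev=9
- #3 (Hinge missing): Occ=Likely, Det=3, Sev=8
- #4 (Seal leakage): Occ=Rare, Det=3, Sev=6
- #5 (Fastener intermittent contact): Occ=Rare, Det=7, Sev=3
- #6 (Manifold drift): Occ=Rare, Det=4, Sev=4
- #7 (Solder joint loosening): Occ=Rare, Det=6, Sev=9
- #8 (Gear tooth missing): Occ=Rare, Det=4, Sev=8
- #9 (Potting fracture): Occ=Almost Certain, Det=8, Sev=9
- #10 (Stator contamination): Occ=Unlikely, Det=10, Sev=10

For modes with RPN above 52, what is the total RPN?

1955

RPN = Severity × Occurrence × Detection:
  #1: 8 × 5 × 7 = 280
  #2: 9 × 7 × 5 = 315
  #3: 8 × 7 × 3 = 168
  #4: 6 × 2 × 3 = 36
  #5: 3 × 2 × 7 = 42
  #6: 4 × 2 × 4 = 32
  #7: 9 × 2 × 6 = 108
  #8: 8 × 2 × 4 = 64
  #9: 9 × 10 × 8 = 720
  #10: 10 × 3 × 10 = 300
RPN > 52: #1 (280), #2 (315), #3 (168), #7 (108), #8 (64), #9 (720), #10 (300).
Sum: 280 + 315 + 168 + 108 + 64 + 720 + 300 = 1955.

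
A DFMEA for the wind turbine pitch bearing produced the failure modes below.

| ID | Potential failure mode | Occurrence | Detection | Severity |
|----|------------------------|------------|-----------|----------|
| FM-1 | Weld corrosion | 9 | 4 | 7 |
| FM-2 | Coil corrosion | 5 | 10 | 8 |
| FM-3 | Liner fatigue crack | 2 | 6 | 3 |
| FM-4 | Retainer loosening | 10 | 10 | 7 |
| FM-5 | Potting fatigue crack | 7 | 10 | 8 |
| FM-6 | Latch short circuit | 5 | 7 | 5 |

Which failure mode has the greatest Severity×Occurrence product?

Criticality = Severity × Occurrence:
  FM-1: 7 × 9 = 63
  FM-2: 8 × 5 = 40
  FM-3: 3 × 2 = 6
  FM-4: 7 × 10 = 70
  FM-5: 8 × 7 = 56
  FM-6: 5 × 5 = 25
Highest criticality is 70 → FM-4.

FM-4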